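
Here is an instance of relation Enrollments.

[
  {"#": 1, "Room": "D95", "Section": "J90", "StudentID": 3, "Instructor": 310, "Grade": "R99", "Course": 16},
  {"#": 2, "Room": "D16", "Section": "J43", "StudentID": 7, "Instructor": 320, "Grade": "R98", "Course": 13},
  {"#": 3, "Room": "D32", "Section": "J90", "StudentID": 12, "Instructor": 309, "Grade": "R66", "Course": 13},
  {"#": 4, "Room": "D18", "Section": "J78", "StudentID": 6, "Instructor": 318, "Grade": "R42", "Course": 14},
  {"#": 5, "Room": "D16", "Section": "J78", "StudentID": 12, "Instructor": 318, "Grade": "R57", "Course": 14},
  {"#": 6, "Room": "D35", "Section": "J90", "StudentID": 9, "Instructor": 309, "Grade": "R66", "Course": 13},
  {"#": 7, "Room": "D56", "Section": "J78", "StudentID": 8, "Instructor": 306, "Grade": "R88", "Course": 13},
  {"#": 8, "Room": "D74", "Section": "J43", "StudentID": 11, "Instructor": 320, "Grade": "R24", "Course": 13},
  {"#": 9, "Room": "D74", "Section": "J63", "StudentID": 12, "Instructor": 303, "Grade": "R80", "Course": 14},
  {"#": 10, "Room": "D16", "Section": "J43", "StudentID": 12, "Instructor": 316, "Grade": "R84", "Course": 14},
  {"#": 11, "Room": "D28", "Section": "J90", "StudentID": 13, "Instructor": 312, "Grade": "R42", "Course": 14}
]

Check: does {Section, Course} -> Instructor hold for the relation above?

Yes

(Section=J90, Course=16): row 1 → Instructor = 310 ✓
(Section=J43, Course=13): rows 2, 8 → Instructor = 320, 320 ✓
(Section=J90, Course=13): rows 3, 6 → Instructor = 309, 309 ✓
(Section=J78, Course=14): rows 4, 5 → Instructor = 318, 318 ✓
(Section=J78, Course=13): row 7 → Instructor = 306 ✓
(Section=J63, Course=14): row 9 → Instructor = 303 ✓
(Section=J43, Course=14): row 10 → Instructor = 316 ✓
(Section=J90, Course=14): row 11 → Instructor = 312 ✓
Every {Section, Course} value is associated with a single Instructor value, so {Section, Course} -> Instructor holds.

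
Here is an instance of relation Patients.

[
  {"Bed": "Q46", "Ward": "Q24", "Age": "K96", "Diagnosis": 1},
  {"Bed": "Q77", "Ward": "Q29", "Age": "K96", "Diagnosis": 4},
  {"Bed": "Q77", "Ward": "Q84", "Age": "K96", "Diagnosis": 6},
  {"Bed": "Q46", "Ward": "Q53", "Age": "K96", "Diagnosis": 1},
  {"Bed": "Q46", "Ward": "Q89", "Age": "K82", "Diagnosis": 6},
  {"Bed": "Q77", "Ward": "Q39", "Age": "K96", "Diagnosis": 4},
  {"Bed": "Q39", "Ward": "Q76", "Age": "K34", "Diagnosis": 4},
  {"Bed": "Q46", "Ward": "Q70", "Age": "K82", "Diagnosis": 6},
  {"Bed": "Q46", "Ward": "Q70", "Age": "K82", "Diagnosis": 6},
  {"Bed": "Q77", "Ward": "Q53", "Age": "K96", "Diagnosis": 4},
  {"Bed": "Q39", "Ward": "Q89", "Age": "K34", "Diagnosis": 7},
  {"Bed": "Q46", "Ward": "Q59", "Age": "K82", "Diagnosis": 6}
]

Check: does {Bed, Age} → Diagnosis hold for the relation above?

(Bed=Q46, Age=K96): 2 rows → Diagnosis = 1, 1 ✓
(Bed=Q77, Age=K96): 4 rows → Diagnosis takes values {4, 6} — violation
(Bed=Q46, Age=K82): 4 rows → Diagnosis = 6, 6, 6, 6 ✓
(Bed=Q39, Age=K34): 2 rows → Diagnosis takes values {4, 7} — violation
Two rows agree on {Bed, Age} but differ on Diagnosis, so {Bed, Age} → Diagnosis does not hold.

No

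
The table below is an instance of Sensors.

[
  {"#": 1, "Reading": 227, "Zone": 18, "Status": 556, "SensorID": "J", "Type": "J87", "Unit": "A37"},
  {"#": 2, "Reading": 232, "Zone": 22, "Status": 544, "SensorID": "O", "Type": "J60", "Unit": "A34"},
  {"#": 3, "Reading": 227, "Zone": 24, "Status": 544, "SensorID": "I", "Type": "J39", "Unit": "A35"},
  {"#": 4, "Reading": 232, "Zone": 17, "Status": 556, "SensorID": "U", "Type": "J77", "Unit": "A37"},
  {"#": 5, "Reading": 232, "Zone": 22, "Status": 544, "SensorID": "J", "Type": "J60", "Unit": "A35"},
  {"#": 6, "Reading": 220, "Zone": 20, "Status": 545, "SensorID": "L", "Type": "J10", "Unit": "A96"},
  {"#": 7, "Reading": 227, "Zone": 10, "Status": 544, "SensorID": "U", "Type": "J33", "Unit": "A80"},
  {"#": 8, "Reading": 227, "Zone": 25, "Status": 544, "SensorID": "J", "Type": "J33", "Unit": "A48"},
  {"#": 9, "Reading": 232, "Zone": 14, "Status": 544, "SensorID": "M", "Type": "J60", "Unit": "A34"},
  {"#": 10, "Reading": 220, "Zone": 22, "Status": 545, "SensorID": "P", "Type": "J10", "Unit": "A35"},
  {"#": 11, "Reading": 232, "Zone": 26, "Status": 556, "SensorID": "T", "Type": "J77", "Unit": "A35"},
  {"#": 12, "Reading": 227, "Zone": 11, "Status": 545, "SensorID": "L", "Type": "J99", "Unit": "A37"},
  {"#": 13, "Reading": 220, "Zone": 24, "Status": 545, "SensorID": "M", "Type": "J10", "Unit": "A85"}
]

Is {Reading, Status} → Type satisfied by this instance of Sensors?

(Reading=227, Status=556): row 1 → Type = J87 ✓
(Reading=232, Status=544): rows 2, 5, 9 → Type = J60, J60, J60 ✓
(Reading=227, Status=544): rows 3, 7, 8 → Type takes values {J39, J33} — violation
(Reading=232, Status=556): rows 4, 11 → Type = J77, J77 ✓
(Reading=220, Status=545): rows 6, 10, 13 → Type = J10, J10, J10 ✓
(Reading=227, Status=545): row 12 → Type = J99 ✓
Two rows agree on {Reading, Status} but differ on Type, so {Reading, Status} → Type does not hold.

No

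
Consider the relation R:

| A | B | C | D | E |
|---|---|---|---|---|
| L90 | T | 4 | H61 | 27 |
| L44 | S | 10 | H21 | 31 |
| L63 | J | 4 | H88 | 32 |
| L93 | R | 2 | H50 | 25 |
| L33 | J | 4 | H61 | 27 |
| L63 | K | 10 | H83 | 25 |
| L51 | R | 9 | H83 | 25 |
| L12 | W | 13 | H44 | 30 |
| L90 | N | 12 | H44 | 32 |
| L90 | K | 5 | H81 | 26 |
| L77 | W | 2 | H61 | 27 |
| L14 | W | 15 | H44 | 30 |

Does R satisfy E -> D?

No

E=27: 3 rows → D = H61, H61, H61 ✓
E=31: 1 row → D = H21 ✓
E=32: 2 rows → D takes values {H88, H44} — violation
E=25: 3 rows → D takes values {H50, H83} — violation
E=30: 2 rows → D = H44, H44 ✓
E=26: 1 row → D = H81 ✓
Two rows agree on E but differ on D, so E -> D does not hold.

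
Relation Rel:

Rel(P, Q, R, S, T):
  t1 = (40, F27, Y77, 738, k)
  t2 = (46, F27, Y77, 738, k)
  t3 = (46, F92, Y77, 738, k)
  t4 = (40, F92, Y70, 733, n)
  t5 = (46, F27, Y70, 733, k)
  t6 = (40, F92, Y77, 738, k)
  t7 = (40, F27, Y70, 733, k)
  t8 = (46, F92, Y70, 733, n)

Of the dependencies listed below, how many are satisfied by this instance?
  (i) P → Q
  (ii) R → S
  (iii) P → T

1

(i) P → Q: P=40: rows 1, 4, 6, 7 → Q takes values {F27, F92} — violation; P=46: rows 2, 3, 5, 8 → Q takes values {F27, F92} — violation — fails.
(ii) R → S: every LHS value maps to a single RHS value — holds.
(iii) P → T: P=40: rows 1, 4, 6, 7 → T takes values {k, n} — violation; P=46: rows 2, 3, 5, 8 → T takes values {k, n} — violation — fails.
1 of the 3 dependencies holds.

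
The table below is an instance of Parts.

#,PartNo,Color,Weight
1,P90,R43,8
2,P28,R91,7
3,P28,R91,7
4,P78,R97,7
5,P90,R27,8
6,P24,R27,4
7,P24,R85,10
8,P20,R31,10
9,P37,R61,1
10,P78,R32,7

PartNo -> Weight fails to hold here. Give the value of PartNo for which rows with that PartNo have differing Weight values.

P24

PartNo=P90: rows 1, 5 → Weight = 8, 8 ✓
PartNo=P28: rows 2, 3 → Weight = 7, 7 ✓
PartNo=P78: rows 4, 10 → Weight = 7, 7 ✓
PartNo=P24: rows 6, 7 → Weight takes values {4, 10} — violation
PartNo=P20: row 8 → Weight = 10 ✓
PartNo=P37: row 9 → Weight = 1 ✓
The only PartNo value with inconsistent Weight is PartNo=P24.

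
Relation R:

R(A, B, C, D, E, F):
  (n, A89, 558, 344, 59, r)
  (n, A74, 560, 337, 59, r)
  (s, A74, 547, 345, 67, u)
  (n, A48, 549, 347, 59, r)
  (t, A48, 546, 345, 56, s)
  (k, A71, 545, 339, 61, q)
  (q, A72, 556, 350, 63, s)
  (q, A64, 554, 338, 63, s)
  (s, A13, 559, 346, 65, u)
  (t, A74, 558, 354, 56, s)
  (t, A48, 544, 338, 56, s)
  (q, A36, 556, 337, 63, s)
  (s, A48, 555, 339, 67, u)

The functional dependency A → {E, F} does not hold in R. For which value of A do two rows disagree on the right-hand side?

A=n: 3 rows → {E,F} = (59, r), (59, r), (59, r) ✓
A=s: 3 rows → {E,F} takes values {(67, u), (65, u)} — violation
A=t: 3 rows → {E,F} = (56, s), (56, s), (56, s) ✓
A=k: 1 row → {E,F} = (61, q) ✓
A=q: 3 rows → {E,F} = (63, s), (63, s), (63, s) ✓
The only A value with inconsistent RHS is A=s.

s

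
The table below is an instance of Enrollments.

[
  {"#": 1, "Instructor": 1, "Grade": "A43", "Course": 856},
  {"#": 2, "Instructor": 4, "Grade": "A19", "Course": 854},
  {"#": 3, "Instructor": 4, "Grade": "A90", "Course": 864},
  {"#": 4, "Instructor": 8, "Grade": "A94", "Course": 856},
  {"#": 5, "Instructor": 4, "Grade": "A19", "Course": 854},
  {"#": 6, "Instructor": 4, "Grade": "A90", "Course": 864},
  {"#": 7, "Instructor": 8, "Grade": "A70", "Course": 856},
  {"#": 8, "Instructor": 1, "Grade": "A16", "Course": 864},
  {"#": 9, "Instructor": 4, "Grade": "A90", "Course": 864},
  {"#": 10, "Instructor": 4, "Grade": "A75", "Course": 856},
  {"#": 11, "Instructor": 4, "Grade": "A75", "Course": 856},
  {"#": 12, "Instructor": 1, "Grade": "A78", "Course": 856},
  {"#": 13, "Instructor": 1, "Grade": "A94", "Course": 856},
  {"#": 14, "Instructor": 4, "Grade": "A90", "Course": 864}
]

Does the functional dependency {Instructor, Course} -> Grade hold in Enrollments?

(Instructor=1, Course=856): rows 1, 12, 13 → Grade takes values {A43, A78, A94} — violation
(Instructor=4, Course=854): rows 2, 5 → Grade = A19, A19 ✓
(Instructor=4, Course=864): rows 3, 6, 9, 14 → Grade = A90, A90, A90, A90 ✓
(Instructor=8, Course=856): rows 4, 7 → Grade takes values {A94, A70} — violation
(Instructor=1, Course=864): row 8 → Grade = A16 ✓
(Instructor=4, Course=856): rows 10, 11 → Grade = A75, A75 ✓
Two rows agree on {Instructor, Course} but differ on Grade, so {Instructor, Course} -> Grade does not hold.

No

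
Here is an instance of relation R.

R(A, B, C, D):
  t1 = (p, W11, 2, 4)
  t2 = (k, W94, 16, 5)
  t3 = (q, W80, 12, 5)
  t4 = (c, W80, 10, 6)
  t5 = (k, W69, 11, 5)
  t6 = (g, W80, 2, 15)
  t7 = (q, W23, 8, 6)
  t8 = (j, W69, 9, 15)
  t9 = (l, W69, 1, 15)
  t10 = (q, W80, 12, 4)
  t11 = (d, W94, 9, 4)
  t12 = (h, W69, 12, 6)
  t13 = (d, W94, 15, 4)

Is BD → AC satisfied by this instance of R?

(B=W11, D=4): row 1 → {A,C} = (p, 2) ✓
(B=W94, D=5): row 2 → {A,C} = (k, 16) ✓
(B=W80, D=5): row 3 → {A,C} = (q, 12) ✓
(B=W80, D=6): row 4 → {A,C} = (c, 10) ✓
(B=W69, D=5): row 5 → {A,C} = (k, 11) ✓
(B=W80, D=15): row 6 → {A,C} = (g, 2) ✓
(B=W23, D=6): row 7 → {A,C} = (q, 8) ✓
(B=W69, D=15): rows 8, 9 → {A,C} takes values {(j, 9), (l, 1)} — violation
(B=W80, D=4): row 10 → {A,C} = (q, 12) ✓
(B=W94, D=4): rows 11, 13 → {A,C} takes values {(d, 9), (d, 15)} — violation
(B=W69, D=6): row 12 → {A,C} = (h, 12) ✓
Two rows agree on BD but differ on AC, so BD → AC does not hold.

No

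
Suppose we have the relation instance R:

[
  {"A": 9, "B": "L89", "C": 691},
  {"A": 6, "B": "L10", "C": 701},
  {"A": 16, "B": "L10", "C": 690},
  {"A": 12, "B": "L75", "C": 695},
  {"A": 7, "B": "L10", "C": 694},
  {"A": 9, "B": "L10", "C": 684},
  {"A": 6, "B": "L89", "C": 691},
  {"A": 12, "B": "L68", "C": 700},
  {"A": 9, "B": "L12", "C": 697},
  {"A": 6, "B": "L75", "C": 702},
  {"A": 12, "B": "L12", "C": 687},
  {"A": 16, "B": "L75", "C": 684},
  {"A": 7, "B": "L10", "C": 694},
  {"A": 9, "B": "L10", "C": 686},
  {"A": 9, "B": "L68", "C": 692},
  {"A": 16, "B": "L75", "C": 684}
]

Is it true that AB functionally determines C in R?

(A=9, B=L89): 1 row → C = 691 ✓
(A=6, B=L10): 1 row → C = 701 ✓
(A=16, B=L10): 1 row → C = 690 ✓
(A=12, B=L75): 1 row → C = 695 ✓
(A=7, B=L10): 2 rows → C = 694, 694 ✓
(A=9, B=L10): 2 rows → C takes values {684, 686} — violation
(A=6, B=L89): 1 row → C = 691 ✓
(A=12, B=L68): 1 row → C = 700 ✓
(A=9, B=L12): 1 row → C = 697 ✓
(A=6, B=L75): 1 row → C = 702 ✓
(A=12, B=L12): 1 row → C = 687 ✓
(A=16, B=L75): 2 rows → C = 684, 684 ✓
(A=9, B=L68): 1 row → C = 692 ✓
Two rows agree on AB but differ on C, so AB -> C does not hold.

No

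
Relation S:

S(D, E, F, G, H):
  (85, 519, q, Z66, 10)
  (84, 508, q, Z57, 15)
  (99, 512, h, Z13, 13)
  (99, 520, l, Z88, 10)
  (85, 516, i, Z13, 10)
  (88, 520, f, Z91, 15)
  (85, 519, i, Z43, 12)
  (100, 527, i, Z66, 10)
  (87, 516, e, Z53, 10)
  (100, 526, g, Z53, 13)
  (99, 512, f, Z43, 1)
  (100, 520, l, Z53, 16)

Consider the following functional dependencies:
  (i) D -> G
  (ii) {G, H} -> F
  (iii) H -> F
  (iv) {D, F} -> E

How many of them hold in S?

(i) D -> G: D=85: 3 rows → G takes values {Z66, Z13, Z43} — violation; D=99: 3 rows → G takes values {Z13, Z88, Z43} — violation; D=100: 3 rows → G takes values {Z66, Z53} — violation — fails.
(ii) {G, H} -> F: (G=Z66, H=10): 2 rows → F takes values {q, i} — violation — fails.
(iii) H -> F: H=10: 5 rows → F takes values {q, l, i, e} — violation; H=15: 2 rows → F takes values {q, f} — violation; H=13: 2 rows → F takes values {h, g} — violation — fails.
(iv) {D, F} -> E: (D=85, F=i): 2 rows → E takes values {516, 519} — violation — fails.
None of the 4 dependencies hold.

0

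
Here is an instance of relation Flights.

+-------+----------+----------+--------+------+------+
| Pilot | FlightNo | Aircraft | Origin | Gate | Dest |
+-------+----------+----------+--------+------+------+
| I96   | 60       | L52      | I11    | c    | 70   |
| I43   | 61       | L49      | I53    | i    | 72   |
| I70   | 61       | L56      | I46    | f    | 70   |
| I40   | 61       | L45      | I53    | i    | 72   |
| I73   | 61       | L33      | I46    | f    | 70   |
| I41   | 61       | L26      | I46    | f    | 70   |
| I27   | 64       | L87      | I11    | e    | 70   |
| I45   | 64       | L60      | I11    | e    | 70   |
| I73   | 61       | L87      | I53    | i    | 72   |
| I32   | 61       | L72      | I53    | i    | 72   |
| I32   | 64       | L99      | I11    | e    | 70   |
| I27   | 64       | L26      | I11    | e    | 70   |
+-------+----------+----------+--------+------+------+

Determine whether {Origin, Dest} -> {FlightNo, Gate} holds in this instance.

(Origin=I11, Dest=70): 5 rows → {FlightNo,Gate} takes values {(60, c), (64, e)} — violation
(Origin=I53, Dest=72): 4 rows → {FlightNo,Gate} = (61, i), (61, i), (61, i), (61, i) ✓
(Origin=I46, Dest=70): 3 rows → {FlightNo,Gate} = (61, f), (61, f), (61, f) ✓
Two rows agree on {Origin, Dest} but differ on {FlightNo, Gate}, so {Origin, Dest} -> {FlightNo, Gate} does not hold.

No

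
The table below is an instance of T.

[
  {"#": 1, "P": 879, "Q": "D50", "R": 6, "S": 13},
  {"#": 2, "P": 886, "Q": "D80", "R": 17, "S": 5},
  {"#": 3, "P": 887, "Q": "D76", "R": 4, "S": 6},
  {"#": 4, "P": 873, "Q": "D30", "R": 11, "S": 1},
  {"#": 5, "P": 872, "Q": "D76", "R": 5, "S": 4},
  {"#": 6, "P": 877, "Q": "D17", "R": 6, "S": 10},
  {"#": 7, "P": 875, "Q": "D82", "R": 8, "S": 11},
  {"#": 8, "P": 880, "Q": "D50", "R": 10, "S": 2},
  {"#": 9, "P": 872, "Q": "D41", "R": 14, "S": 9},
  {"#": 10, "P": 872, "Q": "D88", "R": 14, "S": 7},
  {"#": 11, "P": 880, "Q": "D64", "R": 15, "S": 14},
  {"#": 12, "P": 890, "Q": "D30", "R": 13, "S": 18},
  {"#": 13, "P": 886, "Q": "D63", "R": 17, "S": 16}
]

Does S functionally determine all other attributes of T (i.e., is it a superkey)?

Yes

All 13 rows have distinct S values, so S → (all attributes) holds and S is a superkey.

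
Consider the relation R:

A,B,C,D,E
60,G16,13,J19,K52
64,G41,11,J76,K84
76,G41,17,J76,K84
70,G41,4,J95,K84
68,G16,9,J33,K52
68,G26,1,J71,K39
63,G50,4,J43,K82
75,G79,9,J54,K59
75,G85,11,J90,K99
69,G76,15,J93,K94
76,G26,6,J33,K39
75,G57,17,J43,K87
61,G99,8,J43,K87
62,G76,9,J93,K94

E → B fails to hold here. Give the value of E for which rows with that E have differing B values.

E=K52: 2 rows → B = G16, G16 ✓
E=K84: 3 rows → B = G41, G41, G41 ✓
E=K39: 2 rows → B = G26, G26 ✓
E=K82: 1 row → B = G50 ✓
E=K59: 1 row → B = G79 ✓
E=K99: 1 row → B = G85 ✓
E=K94: 2 rows → B = G76, G76 ✓
E=K87: 2 rows → B takes values {G57, G99} — violation
The only E value with inconsistent B is E=K87.

K87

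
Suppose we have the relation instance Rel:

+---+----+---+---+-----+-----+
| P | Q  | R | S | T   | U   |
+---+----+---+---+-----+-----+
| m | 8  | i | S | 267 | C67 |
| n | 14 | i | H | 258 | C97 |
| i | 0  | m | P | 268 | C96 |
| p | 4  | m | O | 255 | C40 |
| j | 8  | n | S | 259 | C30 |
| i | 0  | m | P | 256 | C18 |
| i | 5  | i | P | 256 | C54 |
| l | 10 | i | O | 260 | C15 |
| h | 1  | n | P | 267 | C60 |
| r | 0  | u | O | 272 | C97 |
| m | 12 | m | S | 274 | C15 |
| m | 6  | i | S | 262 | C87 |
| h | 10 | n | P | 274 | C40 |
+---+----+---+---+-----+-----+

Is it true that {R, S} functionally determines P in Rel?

Yes

(R=i, S=S): 2 rows → P = m, m ✓
(R=i, S=H): 1 row → P = n ✓
(R=m, S=P): 2 rows → P = i, i ✓
(R=m, S=O): 1 row → P = p ✓
(R=n, S=S): 1 row → P = j ✓
(R=i, S=P): 1 row → P = i ✓
(R=i, S=O): 1 row → P = l ✓
(R=n, S=P): 2 rows → P = h, h ✓
(R=u, S=O): 1 row → P = r ✓
(R=m, S=S): 1 row → P = m ✓
Every {R, S} value is associated with a single P value, so {R, S} -> P holds.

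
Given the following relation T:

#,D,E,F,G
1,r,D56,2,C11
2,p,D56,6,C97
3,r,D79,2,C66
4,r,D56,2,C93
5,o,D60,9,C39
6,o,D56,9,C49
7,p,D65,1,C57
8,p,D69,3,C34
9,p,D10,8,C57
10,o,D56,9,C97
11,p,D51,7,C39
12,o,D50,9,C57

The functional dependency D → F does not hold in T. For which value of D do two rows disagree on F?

p

D=r: rows 1, 3, 4 → F = 2, 2, 2 ✓
D=p: rows 2, 7, 8, 9, 11 → F takes values {6, 1, 3, 8, 7} — violation
D=o: rows 5, 6, 10, 12 → F = 9, 9, 9, 9 ✓
The only D value with inconsistent F is D=p.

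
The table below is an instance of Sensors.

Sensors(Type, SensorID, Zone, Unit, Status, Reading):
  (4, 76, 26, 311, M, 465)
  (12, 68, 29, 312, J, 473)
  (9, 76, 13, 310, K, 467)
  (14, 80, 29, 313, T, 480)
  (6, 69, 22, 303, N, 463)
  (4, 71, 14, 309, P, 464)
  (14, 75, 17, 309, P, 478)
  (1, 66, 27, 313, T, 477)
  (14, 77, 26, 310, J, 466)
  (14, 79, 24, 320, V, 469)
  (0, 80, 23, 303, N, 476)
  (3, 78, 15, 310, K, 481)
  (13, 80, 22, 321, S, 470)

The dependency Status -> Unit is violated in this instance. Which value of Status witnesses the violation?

J

Status=M: 1 row → Unit = 311 ✓
Status=J: 2 rows → Unit takes values {312, 310} — violation
Status=K: 2 rows → Unit = 310, 310 ✓
Status=T: 2 rows → Unit = 313, 313 ✓
Status=N: 2 rows → Unit = 303, 303 ✓
Status=P: 2 rows → Unit = 309, 309 ✓
Status=V: 1 row → Unit = 320 ✓
Status=S: 1 row → Unit = 321 ✓
The only Status value with inconsistent Unit is Status=J.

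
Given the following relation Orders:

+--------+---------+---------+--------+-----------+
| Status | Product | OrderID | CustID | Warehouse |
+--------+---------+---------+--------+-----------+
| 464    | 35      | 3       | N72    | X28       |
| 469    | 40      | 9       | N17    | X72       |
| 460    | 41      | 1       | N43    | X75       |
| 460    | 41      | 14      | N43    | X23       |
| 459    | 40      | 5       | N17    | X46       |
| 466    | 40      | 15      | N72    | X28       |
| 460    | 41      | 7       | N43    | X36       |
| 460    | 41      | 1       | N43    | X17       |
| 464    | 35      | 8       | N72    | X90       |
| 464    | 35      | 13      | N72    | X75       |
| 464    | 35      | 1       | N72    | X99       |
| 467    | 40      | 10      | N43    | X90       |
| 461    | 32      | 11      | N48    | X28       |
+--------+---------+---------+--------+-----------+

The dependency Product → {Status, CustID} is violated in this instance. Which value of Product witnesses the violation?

Product=35: 4 rows → {Status,CustID} = (464, N72), (464, N72), (464, N72), (464, N72) ✓
Product=40: 4 rows → {Status,CustID} takes values {(469, N17), (459, N17), (466, N72), (467, N43)} — violation
Product=41: 4 rows → {Status,CustID} = (460, N43), (460, N43), (460, N43), (460, N43) ✓
Product=32: 1 row → {Status,CustID} = (461, N48) ✓
The only Product value with inconsistent RHS is Product=40.

40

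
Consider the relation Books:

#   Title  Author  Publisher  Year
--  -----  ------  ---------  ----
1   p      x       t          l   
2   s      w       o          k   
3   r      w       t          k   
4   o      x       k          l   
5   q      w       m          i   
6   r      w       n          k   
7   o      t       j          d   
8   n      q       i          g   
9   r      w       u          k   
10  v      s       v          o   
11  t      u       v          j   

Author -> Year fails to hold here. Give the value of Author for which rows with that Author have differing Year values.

w

Author=x: rows 1, 4 → Year = l, l ✓
Author=w: rows 2, 3, 5, 6, 9 → Year takes values {k, i} — violation
Author=t: row 7 → Year = d ✓
Author=q: row 8 → Year = g ✓
Author=s: row 10 → Year = o ✓
Author=u: row 11 → Year = j ✓
The only Author value with inconsistent Year is Author=w.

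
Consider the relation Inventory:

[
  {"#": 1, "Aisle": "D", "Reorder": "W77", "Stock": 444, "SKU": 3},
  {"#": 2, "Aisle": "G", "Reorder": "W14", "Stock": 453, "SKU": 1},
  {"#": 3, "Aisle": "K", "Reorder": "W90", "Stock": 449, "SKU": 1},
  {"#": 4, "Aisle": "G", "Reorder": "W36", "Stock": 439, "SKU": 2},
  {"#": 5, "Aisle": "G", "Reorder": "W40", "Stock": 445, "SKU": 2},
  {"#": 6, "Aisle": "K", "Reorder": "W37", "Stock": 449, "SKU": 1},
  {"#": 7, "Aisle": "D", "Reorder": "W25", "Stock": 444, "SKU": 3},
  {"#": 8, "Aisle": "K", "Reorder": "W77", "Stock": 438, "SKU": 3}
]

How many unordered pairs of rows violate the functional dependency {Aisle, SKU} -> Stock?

(Aisle=D, SKU=3): all 2 rows agree on Stock — 0 pairs.
(Aisle=K, SKU=1): all 2 rows agree on Stock — 0 pairs.
(Aisle=G, SKU=2): violating pairs (4,5) — 1 pair.

1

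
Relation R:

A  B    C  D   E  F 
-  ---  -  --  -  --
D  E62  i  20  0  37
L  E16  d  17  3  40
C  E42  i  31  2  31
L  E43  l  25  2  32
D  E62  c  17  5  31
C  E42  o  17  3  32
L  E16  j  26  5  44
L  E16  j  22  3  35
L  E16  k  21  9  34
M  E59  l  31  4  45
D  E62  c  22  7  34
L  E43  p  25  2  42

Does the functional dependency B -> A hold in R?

B=E62: 3 rows → A = D, D, D ✓
B=E16: 4 rows → A = L, L, L, L ✓
B=E42: 2 rows → A = C, C ✓
B=E43: 2 rows → A = L, L ✓
B=E59: 1 row → A = M ✓
Every B value is associated with a single A value, so B -> A holds.

Yes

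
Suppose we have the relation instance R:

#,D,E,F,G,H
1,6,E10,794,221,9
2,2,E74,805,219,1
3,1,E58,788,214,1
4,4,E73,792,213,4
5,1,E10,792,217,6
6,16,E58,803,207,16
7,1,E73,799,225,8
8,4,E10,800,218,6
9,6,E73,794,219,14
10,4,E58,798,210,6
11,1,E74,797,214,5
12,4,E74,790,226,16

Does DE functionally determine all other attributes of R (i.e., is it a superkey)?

Yes

All 12 rows have distinct DE values, so DE → (all attributes) holds and DE is a superkey.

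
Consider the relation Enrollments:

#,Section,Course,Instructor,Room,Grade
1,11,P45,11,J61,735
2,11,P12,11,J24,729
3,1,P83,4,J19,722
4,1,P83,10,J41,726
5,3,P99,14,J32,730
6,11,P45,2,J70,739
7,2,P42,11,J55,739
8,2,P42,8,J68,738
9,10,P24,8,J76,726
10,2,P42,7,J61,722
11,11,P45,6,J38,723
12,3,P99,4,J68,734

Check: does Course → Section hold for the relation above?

Yes

Course=P45: rows 1, 6, 11 → Section = 11, 11, 11 ✓
Course=P12: row 2 → Section = 11 ✓
Course=P83: rows 3, 4 → Section = 1, 1 ✓
Course=P99: rows 5, 12 → Section = 3, 3 ✓
Course=P42: rows 7, 8, 10 → Section = 2, 2, 2 ✓
Course=P24: row 9 → Section = 10 ✓
Every Course value is associated with a single Section value, so Course → Section holds.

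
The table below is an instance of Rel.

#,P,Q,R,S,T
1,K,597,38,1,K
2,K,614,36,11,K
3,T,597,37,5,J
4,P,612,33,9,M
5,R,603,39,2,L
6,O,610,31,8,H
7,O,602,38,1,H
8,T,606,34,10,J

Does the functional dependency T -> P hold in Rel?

Yes

T=K: rows 1, 2 → P = K, K ✓
T=J: rows 3, 8 → P = T, T ✓
T=M: row 4 → P = P ✓
T=L: row 5 → P = R ✓
T=H: rows 6, 7 → P = O, O ✓
Every T value is associated with a single P value, so T -> P holds.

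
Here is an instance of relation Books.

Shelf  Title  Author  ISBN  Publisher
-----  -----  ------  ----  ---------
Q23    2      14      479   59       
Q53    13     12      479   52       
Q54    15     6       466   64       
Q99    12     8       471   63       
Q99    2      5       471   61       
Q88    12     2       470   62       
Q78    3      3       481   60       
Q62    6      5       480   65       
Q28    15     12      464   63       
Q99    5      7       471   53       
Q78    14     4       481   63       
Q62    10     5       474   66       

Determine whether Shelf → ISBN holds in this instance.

No

Shelf=Q23: 1 row → ISBN = 479 ✓
Shelf=Q53: 1 row → ISBN = 479 ✓
Shelf=Q54: 1 row → ISBN = 466 ✓
Shelf=Q99: 3 rows → ISBN = 471, 471, 471 ✓
Shelf=Q88: 1 row → ISBN = 470 ✓
Shelf=Q78: 2 rows → ISBN = 481, 481 ✓
Shelf=Q62: 2 rows → ISBN takes values {480, 474} — violation
Shelf=Q28: 1 row → ISBN = 464 ✓
Two rows agree on Shelf but differ on ISBN, so Shelf → ISBN does not hold.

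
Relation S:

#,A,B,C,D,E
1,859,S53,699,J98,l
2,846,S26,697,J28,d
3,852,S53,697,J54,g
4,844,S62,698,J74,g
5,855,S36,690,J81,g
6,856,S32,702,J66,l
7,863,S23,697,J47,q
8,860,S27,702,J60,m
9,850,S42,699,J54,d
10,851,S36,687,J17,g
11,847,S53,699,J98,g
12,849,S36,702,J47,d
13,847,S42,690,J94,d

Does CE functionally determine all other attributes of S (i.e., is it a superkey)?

All 13 rows have distinct CE values, so CE → (all attributes) holds and CE is a superkey.

Yes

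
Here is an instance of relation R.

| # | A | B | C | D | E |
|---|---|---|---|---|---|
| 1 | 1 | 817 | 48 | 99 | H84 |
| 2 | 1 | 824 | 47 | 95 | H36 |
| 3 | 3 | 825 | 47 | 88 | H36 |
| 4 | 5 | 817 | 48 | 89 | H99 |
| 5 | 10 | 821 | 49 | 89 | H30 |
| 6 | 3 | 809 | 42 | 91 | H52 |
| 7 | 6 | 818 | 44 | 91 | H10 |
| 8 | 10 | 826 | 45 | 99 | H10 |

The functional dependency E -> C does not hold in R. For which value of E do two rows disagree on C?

E=H84: row 1 → C = 48 ✓
E=H36: rows 2, 3 → C = 47, 47 ✓
E=H99: row 4 → C = 48 ✓
E=H30: row 5 → C = 49 ✓
E=H52: row 6 → C = 42 ✓
E=H10: rows 7, 8 → C takes values {44, 45} — violation
The only E value with inconsistent C is E=H10.

H10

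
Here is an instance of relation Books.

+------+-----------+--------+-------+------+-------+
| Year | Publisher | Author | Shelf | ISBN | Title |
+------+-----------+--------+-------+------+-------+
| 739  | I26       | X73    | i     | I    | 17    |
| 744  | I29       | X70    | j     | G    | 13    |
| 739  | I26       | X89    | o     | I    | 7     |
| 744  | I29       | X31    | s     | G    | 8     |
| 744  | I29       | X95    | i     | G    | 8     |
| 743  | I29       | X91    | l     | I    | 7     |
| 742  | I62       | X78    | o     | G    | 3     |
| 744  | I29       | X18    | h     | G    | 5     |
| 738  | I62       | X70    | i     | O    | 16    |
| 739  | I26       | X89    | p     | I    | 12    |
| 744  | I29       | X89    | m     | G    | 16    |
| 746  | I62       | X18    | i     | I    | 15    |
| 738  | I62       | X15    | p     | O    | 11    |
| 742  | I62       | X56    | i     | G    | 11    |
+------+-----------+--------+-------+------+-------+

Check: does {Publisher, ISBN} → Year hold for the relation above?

Yes

(Publisher=I26, ISBN=I): 3 rows → Year = 739, 739, 739 ✓
(Publisher=I29, ISBN=G): 5 rows → Year = 744, 744, 744, 744, 744 ✓
(Publisher=I29, ISBN=I): 1 row → Year = 743 ✓
(Publisher=I62, ISBN=G): 2 rows → Year = 742, 742 ✓
(Publisher=I62, ISBN=O): 2 rows → Year = 738, 738 ✓
(Publisher=I62, ISBN=I): 1 row → Year = 746 ✓
Every {Publisher, ISBN} value is associated with a single Year value, so {Publisher, ISBN} → Year holds.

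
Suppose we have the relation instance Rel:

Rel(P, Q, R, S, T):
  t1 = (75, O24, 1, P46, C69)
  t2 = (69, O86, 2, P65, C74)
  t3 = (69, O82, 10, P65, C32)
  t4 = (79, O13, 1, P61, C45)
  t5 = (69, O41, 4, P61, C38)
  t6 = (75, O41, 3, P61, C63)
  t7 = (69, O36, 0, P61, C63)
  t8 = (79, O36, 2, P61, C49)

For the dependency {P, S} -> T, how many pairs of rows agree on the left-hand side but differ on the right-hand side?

(P=69, S=P65): violating pairs (2,3) — 1 pair.
(P=79, S=P61): violating pairs (4,8) — 1 pair.
(P=69, S=P61): violating pairs (5,7) — 1 pair.

3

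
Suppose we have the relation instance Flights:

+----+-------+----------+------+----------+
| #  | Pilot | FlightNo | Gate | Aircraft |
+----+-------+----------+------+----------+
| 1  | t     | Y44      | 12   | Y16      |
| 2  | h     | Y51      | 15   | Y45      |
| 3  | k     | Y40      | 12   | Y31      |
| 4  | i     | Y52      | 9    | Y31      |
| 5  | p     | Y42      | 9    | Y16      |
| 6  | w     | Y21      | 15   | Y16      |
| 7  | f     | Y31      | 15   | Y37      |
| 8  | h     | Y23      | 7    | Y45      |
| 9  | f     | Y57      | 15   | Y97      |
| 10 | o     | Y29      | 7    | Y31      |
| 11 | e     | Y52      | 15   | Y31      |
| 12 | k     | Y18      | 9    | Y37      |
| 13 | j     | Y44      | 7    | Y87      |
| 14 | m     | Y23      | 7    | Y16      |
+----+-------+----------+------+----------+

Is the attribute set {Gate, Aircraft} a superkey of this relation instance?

All 14 rows have distinct {Gate, Aircraft} values, so {Gate, Aircraft} → (all attributes) holds and {Gate, Aircraft} is a superkey.

Yes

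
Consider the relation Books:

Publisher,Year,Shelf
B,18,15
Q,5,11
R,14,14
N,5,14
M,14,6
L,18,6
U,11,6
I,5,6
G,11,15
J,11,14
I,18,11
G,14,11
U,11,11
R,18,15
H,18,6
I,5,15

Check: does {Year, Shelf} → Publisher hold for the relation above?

No

(Year=18, Shelf=15): 2 rows → Publisher takes values {B, R} — violation
(Year=5, Shelf=11): 1 row → Publisher = Q ✓
(Year=14, Shelf=14): 1 row → Publisher = R ✓
(Year=5, Shelf=14): 1 row → Publisher = N ✓
(Year=14, Shelf=6): 1 row → Publisher = M ✓
(Year=18, Shelf=6): 2 rows → Publisher takes values {L, H} — violation
(Year=11, Shelf=6): 1 row → Publisher = U ✓
(Year=5, Shelf=6): 1 row → Publisher = I ✓
(Year=11, Shelf=15): 1 row → Publisher = G ✓
(Year=11, Shelf=14): 1 row → Publisher = J ✓
(Year=18, Shelf=11): 1 row → Publisher = I ✓
(Year=14, Shelf=11): 1 row → Publisher = G ✓
(Year=11, Shelf=11): 1 row → Publisher = U ✓
(Year=5, Shelf=15): 1 row → Publisher = I ✓
Two rows agree on {Year, Shelf} but differ on Publisher, so {Year, Shelf} → Publisher does not hold.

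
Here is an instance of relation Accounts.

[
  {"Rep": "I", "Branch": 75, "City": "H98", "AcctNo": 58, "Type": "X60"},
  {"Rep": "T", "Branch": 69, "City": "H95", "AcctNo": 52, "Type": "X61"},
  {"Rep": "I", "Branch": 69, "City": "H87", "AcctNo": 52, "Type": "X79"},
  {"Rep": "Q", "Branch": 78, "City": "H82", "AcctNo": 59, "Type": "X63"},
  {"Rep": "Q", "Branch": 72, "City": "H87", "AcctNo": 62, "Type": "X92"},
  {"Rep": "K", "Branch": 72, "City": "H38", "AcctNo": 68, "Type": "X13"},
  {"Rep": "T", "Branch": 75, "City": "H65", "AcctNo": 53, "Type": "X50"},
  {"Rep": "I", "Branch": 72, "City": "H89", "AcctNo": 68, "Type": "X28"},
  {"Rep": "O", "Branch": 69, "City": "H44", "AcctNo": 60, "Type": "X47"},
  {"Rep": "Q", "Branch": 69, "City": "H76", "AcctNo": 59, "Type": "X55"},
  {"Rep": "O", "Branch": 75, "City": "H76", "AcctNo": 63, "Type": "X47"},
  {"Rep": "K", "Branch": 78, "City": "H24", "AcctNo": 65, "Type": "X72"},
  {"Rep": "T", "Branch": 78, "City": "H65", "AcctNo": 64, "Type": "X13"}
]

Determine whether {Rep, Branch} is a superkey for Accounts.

Yes

All 13 rows have distinct {Rep, Branch} values, so {Rep, Branch} → (all attributes) holds and {Rep, Branch} is a superkey.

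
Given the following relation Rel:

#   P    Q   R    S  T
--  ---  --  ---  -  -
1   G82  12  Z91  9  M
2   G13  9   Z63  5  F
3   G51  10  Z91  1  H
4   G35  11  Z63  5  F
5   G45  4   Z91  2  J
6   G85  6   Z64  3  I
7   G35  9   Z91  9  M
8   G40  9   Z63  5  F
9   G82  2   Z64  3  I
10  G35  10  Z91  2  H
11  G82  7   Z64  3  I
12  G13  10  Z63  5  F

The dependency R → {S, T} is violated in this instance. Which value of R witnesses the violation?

Z91

R=Z91: rows 1, 3, 5, 7, 10 → {S,T} takes values {(9, M), (1, H), (2, J), (2, H)} — violation
R=Z63: rows 2, 4, 8, 12 → {S,T} = (5, F), (5, F), (5, F), (5, F) ✓
R=Z64: rows 6, 9, 11 → {S,T} = (3, I), (3, I), (3, I) ✓
The only R value with inconsistent RHS is R=Z91.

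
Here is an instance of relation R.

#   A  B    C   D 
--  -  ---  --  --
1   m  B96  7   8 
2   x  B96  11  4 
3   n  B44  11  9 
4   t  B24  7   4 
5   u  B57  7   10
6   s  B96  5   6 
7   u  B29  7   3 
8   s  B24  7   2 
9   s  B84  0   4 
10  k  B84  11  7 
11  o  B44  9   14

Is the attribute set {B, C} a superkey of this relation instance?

No

Rows 4 and 8 have the same {B, C} value (B=B24, C=7) but are distinct tuples, so {B, C} does not determine every attribute — not a superkey.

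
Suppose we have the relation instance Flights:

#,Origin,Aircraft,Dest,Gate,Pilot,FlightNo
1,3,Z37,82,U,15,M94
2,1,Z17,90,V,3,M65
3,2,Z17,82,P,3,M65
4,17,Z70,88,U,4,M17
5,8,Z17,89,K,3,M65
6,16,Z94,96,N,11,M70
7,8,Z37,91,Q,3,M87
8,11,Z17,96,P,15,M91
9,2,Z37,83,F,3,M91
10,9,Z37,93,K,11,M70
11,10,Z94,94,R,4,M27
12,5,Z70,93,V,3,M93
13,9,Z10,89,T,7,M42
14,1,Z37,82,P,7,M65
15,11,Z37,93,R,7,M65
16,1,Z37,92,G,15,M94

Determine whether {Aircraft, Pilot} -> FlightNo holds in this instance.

No

(Aircraft=Z37, Pilot=15): rows 1, 16 → FlightNo = M94, M94 ✓
(Aircraft=Z17, Pilot=3): rows 2, 3, 5 → FlightNo = M65, M65, M65 ✓
(Aircraft=Z70, Pilot=4): row 4 → FlightNo = M17 ✓
(Aircraft=Z94, Pilot=11): row 6 → FlightNo = M70 ✓
(Aircraft=Z37, Pilot=3): rows 7, 9 → FlightNo takes values {M87, M91} — violation
(Aircraft=Z17, Pilot=15): row 8 → FlightNo = M91 ✓
(Aircraft=Z37, Pilot=11): row 10 → FlightNo = M70 ✓
(Aircraft=Z94, Pilot=4): row 11 → FlightNo = M27 ✓
(Aircraft=Z70, Pilot=3): row 12 → FlightNo = M93 ✓
(Aircraft=Z10, Pilot=7): row 13 → FlightNo = M42 ✓
(Aircraft=Z37, Pilot=7): rows 14, 15 → FlightNo = M65, M65 ✓
Two rows agree on {Aircraft, Pilot} but differ on FlightNo, so {Aircraft, Pilot} -> FlightNo does not hold.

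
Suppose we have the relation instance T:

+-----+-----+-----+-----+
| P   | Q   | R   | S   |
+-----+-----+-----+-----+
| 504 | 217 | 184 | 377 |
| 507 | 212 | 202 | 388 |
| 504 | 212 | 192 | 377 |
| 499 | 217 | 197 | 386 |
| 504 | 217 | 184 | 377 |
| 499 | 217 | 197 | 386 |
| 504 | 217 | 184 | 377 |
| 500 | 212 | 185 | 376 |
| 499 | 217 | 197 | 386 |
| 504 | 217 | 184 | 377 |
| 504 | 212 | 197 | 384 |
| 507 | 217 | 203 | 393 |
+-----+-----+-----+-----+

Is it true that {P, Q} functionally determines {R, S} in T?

No

(P=504, Q=217): 4 rows → {R,S} = (184, 377), (184, 377), (184, 377), (184, 377) ✓
(P=507, Q=212): 1 row → {R,S} = (202, 388) ✓
(P=504, Q=212): 2 rows → {R,S} takes values {(192, 377), (197, 384)} — violation
(P=499, Q=217): 3 rows → {R,S} = (197, 386), (197, 386), (197, 386) ✓
(P=500, Q=212): 1 row → {R,S} = (185, 376) ✓
(P=507, Q=217): 1 row → {R,S} = (203, 393) ✓
Two rows agree on {P, Q} but differ on {R, S}, so {P, Q} -> {R, S} does not hold.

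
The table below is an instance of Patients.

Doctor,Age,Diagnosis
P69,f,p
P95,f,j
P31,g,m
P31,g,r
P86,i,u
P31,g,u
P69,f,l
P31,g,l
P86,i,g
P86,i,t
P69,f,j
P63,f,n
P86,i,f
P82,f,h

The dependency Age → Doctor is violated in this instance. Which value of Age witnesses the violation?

Age=f: 6 rows → Doctor takes values {P69, P95, P63, P82} — violation
Age=g: 4 rows → Doctor = P31, P31, P31, P31 ✓
Age=i: 4 rows → Doctor = P86, P86, P86, P86 ✓
The only Age value with inconsistent Doctor is Age=f.

f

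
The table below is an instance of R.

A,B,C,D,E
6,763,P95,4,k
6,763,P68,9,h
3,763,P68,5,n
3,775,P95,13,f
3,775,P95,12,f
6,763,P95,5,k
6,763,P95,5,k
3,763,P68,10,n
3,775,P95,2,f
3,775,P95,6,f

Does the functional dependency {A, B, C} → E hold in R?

(A=6, B=763, C=P95): 3 rows → E = k, k, k ✓
(A=6, B=763, C=P68): 1 row → E = h ✓
(A=3, B=763, C=P68): 2 rows → E = n, n ✓
(A=3, B=775, C=P95): 4 rows → E = f, f, f, f ✓
Every {A, B, C} value is associated with a single E value, so {A, B, C} → E holds.

Yes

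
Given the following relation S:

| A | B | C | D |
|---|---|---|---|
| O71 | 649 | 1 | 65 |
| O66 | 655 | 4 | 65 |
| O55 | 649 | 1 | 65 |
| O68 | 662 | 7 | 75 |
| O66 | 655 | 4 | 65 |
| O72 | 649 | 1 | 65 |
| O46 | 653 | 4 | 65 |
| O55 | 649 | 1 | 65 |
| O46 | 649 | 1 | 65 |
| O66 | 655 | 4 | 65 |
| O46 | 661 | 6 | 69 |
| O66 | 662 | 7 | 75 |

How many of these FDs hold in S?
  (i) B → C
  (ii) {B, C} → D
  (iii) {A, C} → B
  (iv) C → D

(i) B → C: every LHS value maps to a single RHS value — holds.
(ii) {B, C} → D: every LHS value maps to a single RHS value — holds.
(iii) {A, C} → B: every LHS value maps to a single RHS value — holds.
(iv) C → D: every LHS value maps to a single RHS value — holds.
4 of the 4 dependencies hold.

4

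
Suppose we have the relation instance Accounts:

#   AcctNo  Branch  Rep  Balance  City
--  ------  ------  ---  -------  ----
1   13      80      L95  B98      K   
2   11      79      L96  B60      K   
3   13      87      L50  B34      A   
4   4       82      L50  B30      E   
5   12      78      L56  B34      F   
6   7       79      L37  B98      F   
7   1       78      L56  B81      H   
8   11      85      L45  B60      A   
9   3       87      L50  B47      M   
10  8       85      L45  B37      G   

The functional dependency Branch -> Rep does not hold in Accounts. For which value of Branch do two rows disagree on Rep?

Branch=80: row 1 → Rep = L95 ✓
Branch=79: rows 2, 6 → Rep takes values {L96, L37} — violation
Branch=87: rows 3, 9 → Rep = L50, L50 ✓
Branch=82: row 4 → Rep = L50 ✓
Branch=78: rows 5, 7 → Rep = L56, L56 ✓
Branch=85: rows 8, 10 → Rep = L45, L45 ✓
The only Branch value with inconsistent Rep is Branch=79.

79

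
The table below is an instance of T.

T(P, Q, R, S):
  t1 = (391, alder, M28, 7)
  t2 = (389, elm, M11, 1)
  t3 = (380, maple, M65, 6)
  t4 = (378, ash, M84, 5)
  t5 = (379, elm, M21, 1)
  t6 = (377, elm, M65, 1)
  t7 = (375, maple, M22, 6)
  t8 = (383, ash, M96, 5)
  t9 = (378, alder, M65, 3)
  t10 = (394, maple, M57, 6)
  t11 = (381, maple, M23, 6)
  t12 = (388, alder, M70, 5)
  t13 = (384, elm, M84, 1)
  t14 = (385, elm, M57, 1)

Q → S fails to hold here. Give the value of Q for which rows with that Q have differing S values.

Q=alder: rows 1, 9, 12 → S takes values {7, 3, 5} — violation
Q=elm: rows 2, 5, 6, 13, 14 → S = 1, 1, 1, 1, 1 ✓
Q=maple: rows 3, 7, 10, 11 → S = 6, 6, 6, 6 ✓
Q=ash: rows 4, 8 → S = 5, 5 ✓
The only Q value with inconsistent S is Q=alder.

alder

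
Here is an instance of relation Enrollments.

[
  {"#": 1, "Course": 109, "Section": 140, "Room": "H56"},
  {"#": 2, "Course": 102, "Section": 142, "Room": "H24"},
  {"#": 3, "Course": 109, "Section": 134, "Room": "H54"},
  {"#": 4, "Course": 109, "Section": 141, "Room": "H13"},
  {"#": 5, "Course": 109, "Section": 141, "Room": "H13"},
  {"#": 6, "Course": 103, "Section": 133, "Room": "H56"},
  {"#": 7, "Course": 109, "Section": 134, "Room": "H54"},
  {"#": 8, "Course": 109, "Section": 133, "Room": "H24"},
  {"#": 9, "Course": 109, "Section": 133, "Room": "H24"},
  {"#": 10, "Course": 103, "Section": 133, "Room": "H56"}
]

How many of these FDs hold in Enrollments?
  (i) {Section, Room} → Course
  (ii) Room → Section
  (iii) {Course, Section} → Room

2

(i) {Section, Room} → Course: every LHS value maps to a single RHS value — holds.
(ii) Room → Section: Room=H56: rows 1, 6, 10 → Section takes values {140, 133} — violation; Room=H24: rows 2, 8, 9 → Section takes values {142, 133} — violation — fails.
(iii) {Course, Section} → Room: every LHS value maps to a single RHS value — holds.
2 of the 3 dependencies hold.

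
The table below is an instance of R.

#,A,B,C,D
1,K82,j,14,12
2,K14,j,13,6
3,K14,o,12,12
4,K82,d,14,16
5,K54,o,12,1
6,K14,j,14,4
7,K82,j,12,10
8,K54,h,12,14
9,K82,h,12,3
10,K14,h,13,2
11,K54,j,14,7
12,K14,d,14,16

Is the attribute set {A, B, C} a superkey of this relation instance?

Yes

All 12 rows have distinct {A, B, C} values, so {A, B, C} → (all attributes) holds and {A, B, C} is a superkey.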